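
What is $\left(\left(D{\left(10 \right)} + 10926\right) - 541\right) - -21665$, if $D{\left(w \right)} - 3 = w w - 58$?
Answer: $32095$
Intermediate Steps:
$D{\left(w \right)} = -55 + w^{2}$ ($D{\left(w \right)} = 3 + \left(w w - 58\right) = 3 + \left(w^{2} - 58\right) = 3 + \left(-58 + w^{2}\right) = -55 + w^{2}$)
$\left(\left(D{\left(10 \right)} + 10926\right) - 541\right) - -21665 = \left(\left(\left(-55 + 10^{2}\right) + 10926\right) - 541\right) - -21665 = \left(\left(\left(-55 + 100\right) + 10926\right) - 541\right) + 21665 = \left(\left(45 + 10926\right) - 541\right) + 21665 = \left(10971 - 541\right) + 21665 = 10430 + 21665 = 32095$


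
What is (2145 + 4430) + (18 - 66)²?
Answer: 8879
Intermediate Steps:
(2145 + 4430) + (18 - 66)² = 6575 + (-48)² = 6575 + 2304 = 8879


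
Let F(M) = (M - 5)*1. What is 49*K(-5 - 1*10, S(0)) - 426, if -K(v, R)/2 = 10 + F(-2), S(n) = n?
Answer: -720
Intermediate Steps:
F(M) = -5 + M (F(M) = (-5 + M)*1 = -5 + M)
K(v, R) = -6 (K(v, R) = -2*(10 + (-5 - 2)) = -2*(10 - 7) = -2*3 = -6)
49*K(-5 - 1*10, S(0)) - 426 = 49*(-6) - 426 = -294 - 426 = -720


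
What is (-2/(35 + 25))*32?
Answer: -16/15 ≈ -1.0667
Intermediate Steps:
(-2/(35 + 25))*32 = (-2/60)*32 = ((1/60)*(-2))*32 = -1/30*32 = -16/15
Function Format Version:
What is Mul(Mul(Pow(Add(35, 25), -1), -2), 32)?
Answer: Rational(-16, 15) ≈ -1.0667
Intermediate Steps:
Mul(Mul(Pow(Add(35, 25), -1), -2), 32) = Mul(Mul(Pow(60, -1), -2), 32) = Mul(Mul(Rational(1, 60), -2), 32) = Mul(Rational(-1, 30), 32) = Rational(-16, 15)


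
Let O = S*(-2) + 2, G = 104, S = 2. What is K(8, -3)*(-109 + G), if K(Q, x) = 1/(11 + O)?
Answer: -5/9 ≈ -0.55556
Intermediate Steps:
O = -2 (O = 2*(-2) + 2 = -4 + 2 = -2)
K(Q, x) = ⅑ (K(Q, x) = 1/(11 - 2) = 1/9 = ⅑)
K(8, -3)*(-109 + G) = (-109 + 104)/9 = (⅑)*(-5) = -5/9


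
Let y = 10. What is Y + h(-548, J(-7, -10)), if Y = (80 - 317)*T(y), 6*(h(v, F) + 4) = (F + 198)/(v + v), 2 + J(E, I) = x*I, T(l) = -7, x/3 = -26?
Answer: 680144/411 ≈ 1654.9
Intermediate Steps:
x = -78 (x = 3*(-26) = -78)
J(E, I) = -2 - 78*I
h(v, F) = -4 + (198 + F)/(12*v) (h(v, F) = -4 + ((F + 198)/(v + v))/6 = -4 + ((198 + F)/((2*v)))/6 = -4 + ((198 + F)*(1/(2*v)))/6 = -4 + ((198 + F)/(2*v))/6 = -4 + (198 + F)/(12*v))
Y = 1659 (Y = (80 - 317)*(-7) = -237*(-7) = 1659)
Y + h(-548, J(-7, -10)) = 1659 + (1/12)*(198 + (-2 - 78*(-10)) - 48*(-548))/(-548) = 1659 + (1/12)*(-1/548)*(198 + (-2 + 780) + 26304) = 1659 + (1/12)*(-1/548)*(198 + 778 + 26304) = 1659 + (1/12)*(-1/548)*27280 = 1659 - 1705/411 = 680144/411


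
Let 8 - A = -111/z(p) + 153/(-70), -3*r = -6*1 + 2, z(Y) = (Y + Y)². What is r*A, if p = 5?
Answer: 7907/525 ≈ 15.061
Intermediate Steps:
z(Y) = 4*Y² (z(Y) = (2*Y)² = 4*Y²)
r = 4/3 (r = -(-6*1 + 2)/3 = -(-6 + 2)/3 = -⅓*(-4) = 4/3 ≈ 1.3333)
A = 7907/700 (A = 8 - (-111/(4*5²) + 153/(-70)) = 8 - (-111/(4*25) + 153*(-1/70)) = 8 - (-111/100 - 153/70) = 8 - 1*(-2307/700) = 8 + 2307/700 = 7907/700 ≈ 11.296)
r*A = (4/3)*(7907/700) = 7907/525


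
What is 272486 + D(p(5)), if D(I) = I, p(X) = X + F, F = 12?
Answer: 272503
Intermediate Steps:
p(X) = 12 + X (p(X) = X + 12 = 12 + X)
272486 + D(p(5)) = 272486 + (12 + 5) = 272486 + 17 = 272503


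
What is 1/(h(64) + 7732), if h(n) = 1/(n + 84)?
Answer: 148/1144337 ≈ 0.00012933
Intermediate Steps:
h(n) = 1/(84 + n)
1/(h(64) + 7732) = 1/(1/(84 + 64) + 7732) = 1/(1/148 + 7732) = 1/(1144337/148) = 148/1144337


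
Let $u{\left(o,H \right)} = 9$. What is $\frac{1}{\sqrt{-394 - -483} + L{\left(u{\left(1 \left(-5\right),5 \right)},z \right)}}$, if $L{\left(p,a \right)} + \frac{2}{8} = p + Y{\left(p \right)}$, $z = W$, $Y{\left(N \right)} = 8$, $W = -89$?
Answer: $\frac{268}{3065} - \frac{16 \sqrt{89}}{3065} \approx 0.038191$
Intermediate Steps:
$z = -89$
$L{\left(p,a \right)} = \frac{31}{4} + p$ ($L{\left(p,a \right)} = - \frac{1}{4} + \left(p + 8\right) = - \frac{1}{4} + \left(8 + p\right) = \frac{31}{4} + p$)
$\frac{1}{\sqrt{-394 - -483} + L{\left(u{\left(1 \left(-5\right),5 \right)},z \right)}} = \frac{1}{\sqrt{-394 - -483} + \left(\frac{31}{4} + 9\right)} = \frac{1}{\sqrt{-394 + 483} + \frac{67}{4}} = \frac{1}{\sqrt{89} + \frac{67}{4}} = \frac{1}{\frac{67}{4} + \sqrt{89}}$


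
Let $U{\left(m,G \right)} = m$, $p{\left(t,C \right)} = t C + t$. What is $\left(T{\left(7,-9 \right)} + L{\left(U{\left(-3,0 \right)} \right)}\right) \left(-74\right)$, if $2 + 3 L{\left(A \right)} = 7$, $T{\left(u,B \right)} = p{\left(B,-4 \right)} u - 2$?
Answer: $- \frac{41884}{3} \approx -13961.0$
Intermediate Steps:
$p{\left(t,C \right)} = t + C t$ ($p{\left(t,C \right)} = C t + t = t + C t$)
$T{\left(u,B \right)} = -2 - 3 B u$ ($T{\left(u,B \right)} = B \left(1 - 4\right) u - 2 = B \left(-3\right) u - 2 = - 3 B u - 2 = -2 - 3 B u$)
$L{\left(A \right)} = \frac{5}{3}$ ($L{\left(A \right)} = - \frac{2}{3} + \frac{1}{3} \cdot 7 = - \frac{2}{3} + \frac{7}{3} = \frac{5}{3}$)
$\left(T{\left(7,-9 \right)} + L{\left(U{\left(-3,0 \right)} \right)}\right) \left(-74\right) = \left(\left(-2 - \left(-27\right) 7\right) + \frac{5}{3}\right) \left(-74\right) = \left(\left(-2 + 189\right) + \frac{5}{3}\right) \left(-74\right) = \left(187 + \frac{5}{3}\right) \left(-74\right) = \frac{566}{3} \left(-74\right) = - \frac{41884}{3}$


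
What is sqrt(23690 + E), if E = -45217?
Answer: I*sqrt(21527) ≈ 146.72*I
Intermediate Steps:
sqrt(23690 + E) = sqrt(23690 - 45217) = sqrt(-21527) = I*sqrt(21527)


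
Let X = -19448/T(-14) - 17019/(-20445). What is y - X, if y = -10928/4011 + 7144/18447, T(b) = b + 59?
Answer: 216326525764691/504248099355 ≈ 429.01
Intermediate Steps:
T(b) = 59 + b
X = -26456567/61335 (X = -19448/(59 - 14) - 17019/(-20445) = -19448/45 - 17019*(-1/20445) = -19448*1/45 + 5673/6815 = -19448/45 + 5673/6815 = -26456567/61335 ≈ -431.35)
y = -57644744/24663639 (y = -10928*1/4011 + 7144*(1/18447) = -10928/4011 + 7144/18447 = -57644744/24663639 ≈ -2.3372)
y - X = -57644744/24663639 - 1*(-26456567/61335) = -57644744/24663639 + 26456567/61335 = 216326525764691/504248099355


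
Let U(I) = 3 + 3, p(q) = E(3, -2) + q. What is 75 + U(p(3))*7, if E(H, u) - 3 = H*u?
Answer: 117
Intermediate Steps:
E(H, u) = 3 + H*u
p(q) = -3 + q (p(q) = (3 + 3*(-2)) + q = (3 - 6) + q = -3 + q)
U(I) = 6
75 + U(p(3))*7 = 75 + 6*7 = 75 + 42 = 117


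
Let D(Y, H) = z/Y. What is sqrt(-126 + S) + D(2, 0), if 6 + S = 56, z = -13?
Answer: -13/2 + 2*I*sqrt(19) ≈ -6.5 + 8.7178*I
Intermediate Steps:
S = 50 (S = -6 + 56 = 50)
D(Y, H) = -13/Y
sqrt(-126 + S) + D(2, 0) = sqrt(-126 + 50) - 13/2 = sqrt(-76) - 13*1/2 = 2*I*sqrt(19) - 13/2 = -13/2 + 2*I*sqrt(19)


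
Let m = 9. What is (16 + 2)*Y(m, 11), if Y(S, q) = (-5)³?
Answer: -2250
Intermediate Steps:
Y(S, q) = -125
(16 + 2)*Y(m, 11) = (16 + 2)*(-125) = 18*(-125) = -2250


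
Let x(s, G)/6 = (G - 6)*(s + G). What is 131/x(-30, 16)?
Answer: -131/840 ≈ -0.15595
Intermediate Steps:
x(s, G) = 6*(-6 + G)*(G + s) (x(s, G) = 6*((G - 6)*(s + G)) = 6*((-6 + G)*(G + s)) = 6*(-6 + G)*(G + s))
131/x(-30, 16) = 131/(-36*16 - 36*(-30) + 6*16² + 6*16*(-30)) = 131/(-576 + 1080 + 6*256 - 2880) = 131/(-576 + 1080 + 1536 - 2880) = 131/(-840) = 131*(-1/840) = -131/840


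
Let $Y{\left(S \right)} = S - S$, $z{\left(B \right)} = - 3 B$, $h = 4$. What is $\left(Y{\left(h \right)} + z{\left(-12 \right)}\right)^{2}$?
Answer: $1296$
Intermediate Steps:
$Y{\left(S \right)} = 0$
$\left(Y{\left(h \right)} + z{\left(-12 \right)}\right)^{2} = \left(0 - -36\right)^{2} = \left(0 + 36\right)^{2} = 36^{2} = 1296$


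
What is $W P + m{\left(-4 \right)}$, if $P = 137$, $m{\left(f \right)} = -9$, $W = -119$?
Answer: $-16312$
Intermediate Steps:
$W P + m{\left(-4 \right)} = \left(-119\right) 137 - 9 = -16303 - 9 = -16312$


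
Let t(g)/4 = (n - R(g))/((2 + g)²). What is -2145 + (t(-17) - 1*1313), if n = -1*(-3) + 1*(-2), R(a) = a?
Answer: -86442/25 ≈ -3457.7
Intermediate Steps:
n = 1 (n = 3 - 2 = 1)
t(g) = 4*(1 - g)/(2 + g)² (t(g) = 4*((1 - g)/((2 + g)²)) = 4*((1 - g)/(2 + g)²) = 4*(1 - g)/(2 + g)²)
-2145 + (t(-17) - 1*1313) = -2145 + (4*(1 - 1*(-17))/(2 - 17)² - 1*1313) = -2145 + (4*(1 + 17)/(-15)² - 1313) = -2145 + (4*(1/225)*18 - 1313) = -2145 + (8/25 - 1313) = -2145 - 32817/25 = -86442/25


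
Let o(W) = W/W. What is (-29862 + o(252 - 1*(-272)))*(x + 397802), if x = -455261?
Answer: 1715783199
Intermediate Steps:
o(W) = 1
(-29862 + o(252 - 1*(-272)))*(x + 397802) = (-29862 + 1)*(-455261 + 397802) = -29861*(-57459) = 1715783199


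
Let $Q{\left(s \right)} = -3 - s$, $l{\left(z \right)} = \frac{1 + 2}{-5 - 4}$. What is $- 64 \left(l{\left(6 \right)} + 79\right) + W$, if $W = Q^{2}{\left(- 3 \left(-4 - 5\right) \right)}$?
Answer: $- \frac{12404}{3} \approx -4134.7$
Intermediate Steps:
$l{\left(z \right)} = - \frac{1}{3}$ ($l{\left(z \right)} = \frac{3}{-9} = 3 \left(- \frac{1}{9}\right) = - \frac{1}{3}$)
$W = 900$ ($W = \left(-3 - - 3 \left(-4 - 5\right)\right)^{2} = \left(-3 - \left(-3\right) \left(-9\right)\right)^{2} = \left(-3 - 27\right)^{2} = \left(-30\right)^{2} = 900$)
$- 64 \left(l{\left(6 \right)} + 79\right) + W = - 64 \left(- \frac{1}{3} + 79\right) + 900 = \left(-64\right) \frac{236}{3} + 900 = - \frac{15104}{3} + 900 = - \frac{12404}{3}$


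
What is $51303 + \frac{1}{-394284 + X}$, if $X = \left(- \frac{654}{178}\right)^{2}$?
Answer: $\frac{160220122417484}{3123016635} \approx 51303.0$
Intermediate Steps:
$X = \frac{106929}{7921}$ ($X = \left(\left(-654\right) \frac{1}{178}\right)^{2} = \left(- \frac{327}{89}\right)^{2} = \frac{106929}{7921} \approx 13.499$)
$51303 + \frac{1}{-394284 + X} = 51303 + \frac{1}{-394284 + \frac{106929}{7921}} = 51303 + \frac{1}{- \frac{3123016635}{7921}} = 51303 - \frac{7921}{3123016635} = \frac{160220122417484}{3123016635}$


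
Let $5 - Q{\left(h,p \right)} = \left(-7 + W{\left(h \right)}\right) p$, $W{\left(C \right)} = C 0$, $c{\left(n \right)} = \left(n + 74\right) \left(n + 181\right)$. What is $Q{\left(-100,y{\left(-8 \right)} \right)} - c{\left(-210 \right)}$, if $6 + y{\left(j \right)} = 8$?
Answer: $-3925$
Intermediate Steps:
$y{\left(j \right)} = 2$ ($y{\left(j \right)} = -6 + 8 = 2$)
$c{\left(n \right)} = \left(74 + n\right) \left(181 + n\right)$
$W{\left(C \right)} = 0$
$Q{\left(h,p \right)} = 5 + 7 p$ ($Q{\left(h,p \right)} = 5 - \left(-7 + 0\right) p = 5 - - 7 p = 5 + 7 p$)
$Q{\left(-100,y{\left(-8 \right)} \right)} - c{\left(-210 \right)} = \left(5 + 7 \cdot 2\right) - \left(13394 + \left(-210\right)^{2} + 255 \left(-210\right)\right) = \left(5 + 14\right) - \left(13394 + 44100 - 53550\right) = 19 - 3944 = -3925$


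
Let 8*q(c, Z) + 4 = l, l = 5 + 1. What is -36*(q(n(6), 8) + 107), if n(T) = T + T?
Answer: -3861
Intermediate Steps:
n(T) = 2*T
l = 6
q(c, Z) = 1/4 (q(c, Z) = -1/2 + (1/8)*6 = -1/2 + 3/4 = 1/4)
-36*(q(n(6), 8) + 107) = -36*(1/4 + 107) = -36*429/4 = -3861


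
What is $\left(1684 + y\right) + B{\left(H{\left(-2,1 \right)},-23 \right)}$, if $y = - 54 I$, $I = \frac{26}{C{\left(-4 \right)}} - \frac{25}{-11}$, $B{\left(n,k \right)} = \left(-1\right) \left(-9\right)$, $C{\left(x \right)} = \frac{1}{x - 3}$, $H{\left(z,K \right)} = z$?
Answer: $\frac{125381}{11} \approx 11398.0$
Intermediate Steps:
$C{\left(x \right)} = \frac{1}{-3 + x}$
$B{\left(n,k \right)} = 9$
$I = - \frac{1977}{11}$ ($I = \frac{26}{\frac{1}{-3 - 4}} - \frac{25}{-11} = \frac{26}{\frac{1}{-7}} - - \frac{25}{11} = \frac{26}{- \frac{1}{7}} + \frac{25}{11} = 26 \left(-7\right) + \frac{25}{11} = -182 + \frac{25}{11} = - \frac{1977}{11} \approx -179.73$)
$y = \frac{106758}{11}$ ($y = \left(-54\right) \left(- \frac{1977}{11}\right) = \frac{106758}{11} \approx 9705.3$)
$\left(1684 + y\right) + B{\left(H{\left(-2,1 \right)},-23 \right)} = \left(1684 + \frac{106758}{11}\right) + 9 = \frac{125282}{11} + 9 = \frac{125381}{11}$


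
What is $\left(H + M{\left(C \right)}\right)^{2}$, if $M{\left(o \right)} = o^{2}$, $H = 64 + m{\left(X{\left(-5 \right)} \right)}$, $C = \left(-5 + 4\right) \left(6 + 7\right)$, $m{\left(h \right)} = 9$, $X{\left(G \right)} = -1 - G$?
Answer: $58564$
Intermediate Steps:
$C = -13$ ($C = \left(-1\right) 13 = -13$)
$H = 73$ ($H = 64 + 9 = 73$)
$\left(H + M{\left(C \right)}\right)^{2} = \left(73 + \left(-13\right)^{2}\right)^{2} = \left(73 + 169\right)^{2} = 242^{2} = 58564$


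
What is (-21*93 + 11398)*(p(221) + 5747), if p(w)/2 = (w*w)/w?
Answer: 58455105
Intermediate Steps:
p(w) = 2*w (p(w) = 2*((w*w)/w) = 2*(w²/w) = 2*w)
(-21*93 + 11398)*(p(221) + 5747) = (-21*93 + 11398)*(2*221 + 5747) = (-1953 + 11398)*(442 + 5747) = 9445*6189 = 58455105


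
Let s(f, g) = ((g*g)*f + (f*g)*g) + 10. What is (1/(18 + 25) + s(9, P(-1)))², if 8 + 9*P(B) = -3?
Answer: 204061225/149769 ≈ 1362.5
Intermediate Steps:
P(B) = -11/9 (P(B) = -8/9 + (⅑)*(-3) = -8/9 - ⅓ = -11/9)
s(f, g) = 10 + 2*f*g² (s(f, g) = (g²*f + f*g²) + 10 = (f*g² + f*g²) + 10 = 2*f*g² + 10 = 10 + 2*f*g²)
(1/(18 + 25) + s(9, P(-1)))² = (1/(18 + 25) + (10 + 2*9*(-11/9)²))² = (1/43 + (10 + 2*9*(121/81)))² = (1/43 + (10 + 242/9))² = (1/43 + 332/9)² = (14285/387)² = 204061225/149769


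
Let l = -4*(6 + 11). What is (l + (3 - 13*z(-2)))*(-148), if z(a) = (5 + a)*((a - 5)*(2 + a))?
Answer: 9620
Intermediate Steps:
l = -68 (l = -4*17 = -68)
z(a) = (-5 + a)*(2 + a)*(5 + a) (z(a) = (5 + a)*((-5 + a)*(2 + a)) = (-5 + a)*(2 + a)*(5 + a))
(l + (3 - 13*z(-2)))*(-148) = (-68 + (3 - 13*(-50 + (-2)**3 - 25*(-2) + 2*(-2)**2)))*(-148) = (-68 + (3 - 13*(-50 - 8 + 50 + 2*4)))*(-148) = (-68 + (3 - 13*(-50 - 8 + 50 + 8)))*(-148) = (-68 + (3 - 13*0))*(-148) = (-68 + (3 + 0))*(-148) = (-68 + 3)*(-148) = -65*(-148) = 9620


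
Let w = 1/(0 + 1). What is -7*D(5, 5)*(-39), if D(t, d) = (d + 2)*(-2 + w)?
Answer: -1911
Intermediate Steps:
w = 1 (w = 1/1 = 1)
D(t, d) = -2 - d (D(t, d) = (d + 2)*(-2 + 1) = (2 + d)*(-1) = -2 - d)
-7*D(5, 5)*(-39) = -7*(-2 - 1*5)*(-39) = -7*(-2 - 5)*(-39) = -7*(-7)*(-39) = 49*(-39) = -1911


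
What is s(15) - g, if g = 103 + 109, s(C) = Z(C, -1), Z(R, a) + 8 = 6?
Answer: -214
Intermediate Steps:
Z(R, a) = -2 (Z(R, a) = -8 + 6 = -2)
s(C) = -2
g = 212
s(15) - g = -2 - 1*212 = -2 - 212 = -214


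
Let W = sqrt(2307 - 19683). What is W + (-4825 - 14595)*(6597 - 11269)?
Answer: 90730240 + 4*I*sqrt(1086) ≈ 9.073e+7 + 131.82*I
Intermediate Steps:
W = 4*I*sqrt(1086) (W = sqrt(-17376) = 4*I*sqrt(1086) ≈ 131.82*I)
W + (-4825 - 14595)*(6597 - 11269) = 4*I*sqrt(1086) + (-4825 - 14595)*(6597 - 11269) = 4*I*sqrt(1086) - 19420*(-4672) = 4*I*sqrt(1086) + 90730240 = 90730240 + 4*I*sqrt(1086)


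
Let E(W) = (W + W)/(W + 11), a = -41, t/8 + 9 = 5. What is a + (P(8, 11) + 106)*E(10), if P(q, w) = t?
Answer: 619/21 ≈ 29.476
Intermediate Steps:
t = -32 (t = -72 + 8*5 = -72 + 40 = -32)
P(q, w) = -32
E(W) = 2*W/(11 + W) (E(W) = (2*W)/(11 + W) = 2*W/(11 + W))
a + (P(8, 11) + 106)*E(10) = -41 + (-32 + 106)*(2*10/(11 + 10)) = -41 + 74*(2*10/21) = -41 + 74*(2*10*(1/21)) = -41 + 74*(20/21) = -41 + 1480/21 = 619/21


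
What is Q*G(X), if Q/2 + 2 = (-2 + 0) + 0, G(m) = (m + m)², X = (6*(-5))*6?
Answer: -1036800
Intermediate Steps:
X = -180 (X = -30*6 = -180)
G(m) = 4*m² (G(m) = (2*m)² = 4*m²)
Q = -8 (Q = -4 + 2*((-2 + 0) + 0) = -4 + 2*(-2 + 0) = -4 + 2*(-2) = -4 - 4 = -8)
Q*G(X) = -32*(-180)² = -32*32400 = -8*129600 = -1036800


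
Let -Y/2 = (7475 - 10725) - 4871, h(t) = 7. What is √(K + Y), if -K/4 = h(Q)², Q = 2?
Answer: √16046 ≈ 126.67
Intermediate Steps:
K = -196 (K = -4*7² = -4*49 = -196)
Y = 16242 (Y = -2*((7475 - 10725) - 4871) = -2*(-3250 - 4871) = -2*(-8121) = 16242)
√(K + Y) = √(-196 + 16242) = √16046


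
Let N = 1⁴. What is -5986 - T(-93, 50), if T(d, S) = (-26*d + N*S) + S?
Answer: -8504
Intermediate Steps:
N = 1
T(d, S) = -26*d + 2*S (T(d, S) = (-26*d + 1*S) + S = (-26*d + S) + S = (S - 26*d) + S = -26*d + 2*S)
-5986 - T(-93, 50) = -5986 - (-26*(-93) + 2*50) = -5986 - (2418 + 100) = -5986 - 1*2518 = -5986 - 2518 = -8504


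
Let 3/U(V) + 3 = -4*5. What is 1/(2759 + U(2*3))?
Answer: 23/63454 ≈ 0.00036247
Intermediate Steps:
U(V) = -3/23 (U(V) = 3/(-3 - 4*5) = 3/(-3 - 20) = 3/(-23) = 3*(-1/23) = -3/23)
1/(2759 + U(2*3)) = 1/(2759 - 3/23) = 1/(63454/23) = 23/63454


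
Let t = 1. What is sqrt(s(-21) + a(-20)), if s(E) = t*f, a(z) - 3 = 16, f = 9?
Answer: 2*sqrt(7) ≈ 5.2915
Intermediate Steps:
a(z) = 19 (a(z) = 3 + 16 = 19)
s(E) = 9 (s(E) = 1*9 = 9)
sqrt(s(-21) + a(-20)) = sqrt(9 + 19) = sqrt(28) = 2*sqrt(7)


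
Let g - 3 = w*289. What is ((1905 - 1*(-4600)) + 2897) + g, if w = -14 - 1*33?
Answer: -4178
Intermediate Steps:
w = -47 (w = -14 - 33 = -47)
g = -13580 (g = 3 - 47*289 = 3 - 13583 = -13580)
((1905 - 1*(-4600)) + 2897) + g = ((1905 - 1*(-4600)) + 2897) - 13580 = ((1905 + 4600) + 2897) - 13580 = (6505 + 2897) - 13580 = 9402 - 13580 = -4178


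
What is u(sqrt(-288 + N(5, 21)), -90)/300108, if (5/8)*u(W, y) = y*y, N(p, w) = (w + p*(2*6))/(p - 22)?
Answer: 1080/25009 ≈ 0.043184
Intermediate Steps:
N(p, w) = (w + 12*p)/(-22 + p) (N(p, w) = (w + p*12)/(-22 + p) = (w + 12*p)/(-22 + p))
u(W, y) = 8*y**2/5 (u(W, y) = 8*(y*y)/5 = 8*y**2/5)
u(sqrt(-288 + N(5, 21)), -90)/300108 = ((8/5)*(-90)**2)/300108 = ((8/5)*8100)*(1/300108) = 12960*(1/300108) = 1080/25009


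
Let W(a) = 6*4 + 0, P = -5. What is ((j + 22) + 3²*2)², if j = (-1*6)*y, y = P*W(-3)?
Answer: 577600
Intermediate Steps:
W(a) = 24 (W(a) = 24 + 0 = 24)
y = -120 (y = -5*24 = -120)
j = 720 (j = -1*6*(-120) = -6*(-120) = 720)
((j + 22) + 3²*2)² = ((720 + 22) + 3²*2)² = (742 + 9*2)² = (742 + 18)² = 760² = 577600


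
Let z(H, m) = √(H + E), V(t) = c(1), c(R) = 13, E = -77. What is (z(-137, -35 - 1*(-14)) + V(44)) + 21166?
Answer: 21179 + I*√214 ≈ 21179.0 + 14.629*I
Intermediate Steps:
V(t) = 13
z(H, m) = √(-77 + H) (z(H, m) = √(H - 77) = √(-77 + H))
(z(-137, -35 - 1*(-14)) + V(44)) + 21166 = (√(-77 - 137) + 13) + 21166 = (√(-214) + 13) + 21166 = (I*√214 + 13) + 21166 = (13 + I*√214) + 21166 = 21179 + I*√214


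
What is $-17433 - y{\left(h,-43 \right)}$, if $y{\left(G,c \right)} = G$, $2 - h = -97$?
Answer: $-17532$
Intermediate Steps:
$h = 99$ ($h = 2 - -97 = 2 + 97 = 99$)
$-17433 - y{\left(h,-43 \right)} = -17433 - 99 = -17532$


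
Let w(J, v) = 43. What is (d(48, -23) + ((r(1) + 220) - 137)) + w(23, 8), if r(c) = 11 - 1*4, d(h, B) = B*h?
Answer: -971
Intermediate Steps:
r(c) = 7 (r(c) = 11 - 4 = 7)
(d(48, -23) + ((r(1) + 220) - 137)) + w(23, 8) = (-23*48 + ((7 + 220) - 137)) + 43 = (-1104 + (227 - 137)) + 43 = (-1104 + 90) + 43 = -1014 + 43 = -971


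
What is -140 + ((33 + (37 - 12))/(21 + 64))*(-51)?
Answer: -874/5 ≈ -174.80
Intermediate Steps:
-140 + ((33 + (37 - 12))/(21 + 64))*(-51) = -140 + ((33 + 25)/85)*(-51) = -140 + (58*(1/85))*(-51) = -140 + (58/85)*(-51) = -140 - 174/5 = -874/5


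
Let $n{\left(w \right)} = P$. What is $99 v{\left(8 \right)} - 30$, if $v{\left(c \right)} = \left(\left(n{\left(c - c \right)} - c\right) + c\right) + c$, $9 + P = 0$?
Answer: $-129$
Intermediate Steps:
$P = -9$ ($P = -9 + 0 = -9$)
$n{\left(w \right)} = -9$
$v{\left(c \right)} = -9 + c$ ($v{\left(c \right)} = \left(\left(-9 - c\right) + c\right) + c = -9 + c$)
$99 v{\left(8 \right)} - 30 = 99 \left(-9 + 8\right) - 30 = 99 \left(-1\right) - 30 = -99 - 30 = -129$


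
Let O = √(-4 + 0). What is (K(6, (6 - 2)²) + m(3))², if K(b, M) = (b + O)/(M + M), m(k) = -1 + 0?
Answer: (13 - I)²/256 ≈ 0.65625 - 0.10156*I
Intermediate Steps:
O = 2*I (O = √(-4) = 2*I ≈ 2.0*I)
m(k) = -1
K(b, M) = (b + 2*I)/(2*M) (K(b, M) = (b + 2*I)/(M + M) = (b + 2*I)/((2*M)) = (b + 2*I)*(1/(2*M)) = (b + 2*I)/(2*M))
(K(6, (6 - 2)²) + m(3))² = ((I + (½)*6)/((6 - 2)²) - 1)² = ((I + 3)/(4²) - 1)² = ((3 + I)/16 - 1)² = ((3/16 + I/16) - 1)² = (-13/16 + I/16)²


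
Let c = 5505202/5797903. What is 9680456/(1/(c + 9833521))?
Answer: 551919644360640919240/5797903 ≈ 9.5193e+13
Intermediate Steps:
c = 5505202/5797903 (c = 5505202*(1/5797903) = 5505202/5797903 ≈ 0.94952)
9680456/(1/(c + 9833521)) = 9680456/(1/(5505202/5797903 + 9833521)) = 9680456/(1/(57013806411665/5797903)) = 9680456/(5797903/57013806411665) = 9680456*(57013806411665/5797903) = 551919644360640919240/5797903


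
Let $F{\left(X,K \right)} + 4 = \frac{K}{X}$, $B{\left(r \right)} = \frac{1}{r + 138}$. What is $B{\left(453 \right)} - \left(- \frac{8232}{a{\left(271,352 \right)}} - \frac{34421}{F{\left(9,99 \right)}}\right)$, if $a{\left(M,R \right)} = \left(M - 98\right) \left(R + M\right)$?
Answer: $\frac{313223233858}{63697389} \approx 4917.4$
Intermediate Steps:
$a{\left(M,R \right)} = \left(-98 + M\right) \left(M + R\right)$
$B{\left(r \right)} = \frac{1}{138 + r}$
$F{\left(X,K \right)} = -4 + \frac{K}{X}$
$B{\left(453 \right)} - \left(- \frac{8232}{a{\left(271,352 \right)}} - \frac{34421}{F{\left(9,99 \right)}}\right) = \frac{1}{138 + 453} - \left(- \frac{8232}{271^{2} - 26558 - 34496 + 271 \cdot 352} - \frac{34421}{-4 + \frac{99}{9}}\right) = \frac{1}{591} - \left(- \frac{8232}{73441 - 26558 - 34496 + 95392} - \frac{34421}{-4 + 99 \cdot \frac{1}{9}}\right) = \frac{1}{591} - \left(- \frac{8232}{107779} - \frac{34421}{-4 + 11}\right) = \frac{1}{591} - \left(\left(-8232\right) \frac{1}{107779} - \frac{34421}{7}\right) = \frac{1}{591} - \left(- \frac{1176}{15397} - \frac{34421}{7}\right) = \frac{1}{591} - - \frac{529988369}{107779} = \frac{1}{591} + \frac{529988369}{107779} = \frac{313223233858}{63697389}$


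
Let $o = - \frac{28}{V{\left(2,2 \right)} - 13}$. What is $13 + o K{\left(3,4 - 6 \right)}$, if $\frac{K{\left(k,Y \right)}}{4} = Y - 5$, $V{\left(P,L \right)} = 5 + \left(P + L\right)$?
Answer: $-183$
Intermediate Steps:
$V{\left(P,L \right)} = 5 + L + P$ ($V{\left(P,L \right)} = 5 + \left(L + P\right) = 5 + L + P$)
$K{\left(k,Y \right)} = -20 + 4 Y$ ($K{\left(k,Y \right)} = 4 \left(Y - 5\right) = 4 \left(-5 + Y\right) = -20 + 4 Y$)
$o = 7$ ($o = - \frac{28}{\left(5 + 2 + 2\right) - 13} = - \frac{28}{9 - 13} = - \frac{28}{-4} = \left(-28\right) \left(- \frac{1}{4}\right) = 7$)
$13 + o K{\left(3,4 - 6 \right)} = 13 + 7 \left(-20 + 4 \left(4 - 6\right)\right) = 13 + 7 \left(-20 + 4 \left(-2\right)\right) = 13 + 7 \left(-20 - 8\right) = 13 + 7 \left(-28\right) = 13 - 196 = -183$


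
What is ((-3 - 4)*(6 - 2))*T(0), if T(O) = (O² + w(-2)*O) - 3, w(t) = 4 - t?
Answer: 84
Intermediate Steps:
T(O) = -3 + O² + 6*O (T(O) = (O² + (4 - 1*(-2))*O) - 3 = (O² + (4 + 2)*O) - 3 = (O² + 6*O) - 3 = -3 + O² + 6*O)
((-3 - 4)*(6 - 2))*T(0) = ((-3 - 4)*(6 - 2))*(-3 + 0² + 6*0) = (-7*4)*(-3 + 0 + 0) = -28*(-3) = 84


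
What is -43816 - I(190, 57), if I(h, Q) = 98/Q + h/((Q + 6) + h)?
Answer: -631906160/14421 ≈ -43819.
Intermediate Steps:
I(h, Q) = 98/Q + h/(6 + Q + h) (I(h, Q) = 98/Q + h/((6 + Q) + h) = 98/Q + h/(6 + Q + h))
-43816 - I(190, 57) = -43816 - (588 + 98*57 + 98*190 + 57*190)/(57*(6 + 57 + 190)) = -43816 - (588 + 5586 + 18620 + 10830)/(57*253) = -43816 - 35624/(57*253) = -43816 - 1*35624/14421 = -43816 - 35624/14421 = -631906160/14421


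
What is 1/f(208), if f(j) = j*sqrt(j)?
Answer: sqrt(13)/10816 ≈ 0.00033335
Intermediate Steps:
f(j) = j**(3/2)
1/f(208) = 1/(208**(3/2)) = 1/(832*sqrt(13)) = sqrt(13)/10816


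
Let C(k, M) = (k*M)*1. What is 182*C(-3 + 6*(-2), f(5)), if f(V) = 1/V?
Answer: -546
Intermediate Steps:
f(V) = 1/V
C(k, M) = M*k (C(k, M) = (M*k)*1 = M*k)
182*C(-3 + 6*(-2), f(5)) = 182*((-3 + 6*(-2))/5) = 182*((-3 - 12)/5) = 182*((⅕)*(-15)) = 182*(-3) = -546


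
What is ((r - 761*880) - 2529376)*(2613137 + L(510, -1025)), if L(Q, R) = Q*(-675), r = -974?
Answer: -7260506466610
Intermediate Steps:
L(Q, R) = -675*Q
((r - 761*880) - 2529376)*(2613137 + L(510, -1025)) = ((-974 - 761*880) - 2529376)*(2613137 - 675*510) = ((-974 - 669680) - 2529376)*(2613137 - 344250) = (-670654 - 2529376)*2268887 = -3200030*2268887 = -7260506466610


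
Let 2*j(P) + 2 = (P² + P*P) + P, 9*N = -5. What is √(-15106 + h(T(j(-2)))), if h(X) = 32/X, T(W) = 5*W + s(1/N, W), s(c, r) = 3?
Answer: I*√2552498/13 ≈ 122.9*I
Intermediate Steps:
N = -5/9 (N = (⅑)*(-5) = -5/9 ≈ -0.55556)
j(P) = -1 + P² + P/2 (j(P) = -1 + ((P² + P*P) + P)/2 = -1 + ((P² + P²) + P)/2 = -1 + (2*P² + P)/2 = -1 + (P + 2*P²)/2 = -1 + (P² + P/2) = -1 + P² + P/2)
T(W) = 3 + 5*W (T(W) = 5*W + 3 = 3 + 5*W)
√(-15106 + h(T(j(-2)))) = √(-15106 + 32/(3 + 5*(-1 + (-2)² + (½)*(-2)))) = √(-15106 + 32/(3 + 5*(-1 + 4 - 1))) = √(-15106 + 32/(3 + 5*2)) = √(-15106 + 32/(3 + 10)) = √(-15106 + 32/13) = √(-196346/13) = I*√2552498/13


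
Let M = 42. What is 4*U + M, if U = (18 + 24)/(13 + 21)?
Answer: 798/17 ≈ 46.941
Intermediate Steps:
U = 21/17 (U = 42/34 = 42*(1/34) = 21/17 ≈ 1.2353)
4*U + M = 4*(21/17) + 42 = 84/17 + 42 = 798/17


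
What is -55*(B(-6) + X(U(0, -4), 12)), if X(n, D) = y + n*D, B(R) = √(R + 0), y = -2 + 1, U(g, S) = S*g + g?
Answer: 55 - 55*I*√6 ≈ 55.0 - 134.72*I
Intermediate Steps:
U(g, S) = g + S*g
y = -1
B(R) = √R
X(n, D) = -1 + D*n (X(n, D) = -1 + n*D = -1 + D*n)
-55*(B(-6) + X(U(0, -4), 12)) = -55*(√(-6) + (-1 + 12*(0*(1 - 4)))) = -55*(I*√6 + (-1 + 12*(0*(-3)))) = -55*(I*√6 + (-1 + 12*0)) = -55*(I*√6 + (-1 + 0)) = -55*(I*√6 - 1) = -55*(-1 + I*√6) = 55 - 55*I*√6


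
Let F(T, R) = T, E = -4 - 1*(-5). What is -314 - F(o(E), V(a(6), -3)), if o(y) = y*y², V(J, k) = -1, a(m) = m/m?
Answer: -315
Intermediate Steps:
a(m) = 1
E = 1 (E = -4 + 5 = 1)
o(y) = y³
-314 - F(o(E), V(a(6), -3)) = -314 - 1*1³ = -314 - 1*1 = -314 - 1 = -315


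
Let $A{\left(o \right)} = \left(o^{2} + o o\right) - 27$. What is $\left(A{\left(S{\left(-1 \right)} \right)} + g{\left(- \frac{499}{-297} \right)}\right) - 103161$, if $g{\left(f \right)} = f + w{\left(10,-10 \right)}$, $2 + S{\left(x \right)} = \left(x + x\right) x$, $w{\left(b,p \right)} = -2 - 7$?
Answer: $- \frac{30649010}{297} \approx -1.032 \cdot 10^{5}$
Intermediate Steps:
$w{\left(b,p \right)} = -9$
$S{\left(x \right)} = -2 + 2 x^{2}$ ($S{\left(x \right)} = -2 + \left(x + x\right) x = -2 + 2 x x = -2 + 2 x^{2}$)
$A{\left(o \right)} = -27 + 2 o^{2}$ ($A{\left(o \right)} = \left(o^{2} + o^{2}\right) - 27 = 2 o^{2} - 27 = -27 + 2 o^{2}$)
$g{\left(f \right)} = -9 + f$ ($g{\left(f \right)} = f - 9 = -9 + f$)
$\left(A{\left(S{\left(-1 \right)} \right)} + g{\left(- \frac{499}{-297} \right)}\right) - 103161 = \left(\left(-27 + 2 \left(-2 + 2 \left(-1\right)^{2}\right)^{2}\right) - \left(9 + \frac{499}{-297}\right)\right) - 103161 = \left(\left(-27 + 2 \left(-2 + 2 \cdot 1\right)^{2}\right) - \frac{2174}{297}\right) - 103161 = \left(\left(-27 + 2 \left(-2 + 2\right)^{2}\right) + \left(-9 + \frac{499}{297}\right)\right) - 103161 = \left(\left(-27 + 2 \cdot 0^{2}\right) - \frac{2174}{297}\right) - 103161 = \left(\left(-27 + 2 \cdot 0\right) - \frac{2174}{297}\right) - 103161 = \left(\left(-27 + 0\right) - \frac{2174}{297}\right) - 103161 = \left(-27 - \frac{2174}{297}\right) - 103161 = - \frac{10193}{297} - 103161 = - \frac{30649010}{297}$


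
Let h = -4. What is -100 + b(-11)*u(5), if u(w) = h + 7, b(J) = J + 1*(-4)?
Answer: -145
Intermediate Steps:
b(J) = -4 + J (b(J) = J - 4 = -4 + J)
u(w) = 3 (u(w) = -4 + 7 = 3)
-100 + b(-11)*u(5) = -100 + (-4 - 11)*3 = -100 - 15*3 = -100 - 45 = -145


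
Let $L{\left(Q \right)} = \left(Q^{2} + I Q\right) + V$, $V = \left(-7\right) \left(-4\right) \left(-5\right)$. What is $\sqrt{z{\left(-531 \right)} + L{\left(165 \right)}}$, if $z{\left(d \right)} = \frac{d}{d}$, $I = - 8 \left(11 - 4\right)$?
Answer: $\sqrt{17846} \approx 133.59$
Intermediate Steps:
$I = -56$ ($I = \left(-8\right) 7 = -56$)
$V = -140$ ($V = 28 \left(-5\right) = -140$)
$z{\left(d \right)} = 1$
$L{\left(Q \right)} = -140 + Q^{2} - 56 Q$ ($L{\left(Q \right)} = \left(Q^{2} - 56 Q\right) - 140 = -140 + Q^{2} - 56 Q$)
$\sqrt{z{\left(-531 \right)} + L{\left(165 \right)}} = \sqrt{1 - \left(9380 - 27225\right)} = \sqrt{1 - -17845} = \sqrt{1 + 17845} = \sqrt{17846}$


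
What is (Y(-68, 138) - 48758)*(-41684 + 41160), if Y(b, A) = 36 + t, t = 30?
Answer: 25514608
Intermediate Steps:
Y(b, A) = 66 (Y(b, A) = 36 + 30 = 66)
(Y(-68, 138) - 48758)*(-41684 + 41160) = (66 - 48758)*(-41684 + 41160) = -48692*(-524) = 25514608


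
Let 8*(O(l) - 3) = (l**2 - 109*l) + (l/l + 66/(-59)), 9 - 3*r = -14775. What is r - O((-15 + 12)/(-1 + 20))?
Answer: 838816029/170392 ≈ 4922.9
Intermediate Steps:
r = 4928 (r = 3 - 1/3*(-14775) = 3 + 4925 = 4928)
O(l) = 1409/472 - 109*l/8 + l**2/8 (O(l) = 3 + ((l**2 - 109*l) + (l/l + 66/(-59)))/8 = 3 + ((l**2 - 109*l) + (1 + 66*(-1/59)))/8 = 3 + ((l**2 - 109*l) + (1 - 66/59))/8 = 3 + ((l**2 - 109*l) - 7/59)/8 = 3 + (-7/59 + l**2 - 109*l)/8 = 3 + (-7/472 - 109*l/8 + l**2/8) = 1409/472 - 109*l/8 + l**2/8)
r - O((-15 + 12)/(-1 + 20)) = 4928 - (1409/472 - 109*(-15 + 12)/(8*(-1 + 20)) + ((-15 + 12)/(-1 + 20))**2/8) = 4928 - (1409/472 - (-327)/(8*19) + (-3/19)**2/8) = 4928 - (1409/472 - (-327)/(8*19) + (-3*1/19)**2/8) = 4928 - (1409/472 - 109/8*(-3/19) + (-3/19)**2/8) = 4928 - (1409/472 + 327/152 + (1/8)*(9/361)) = 4928 - (1409/472 + 327/152 + 9/2888) = 4928 - 1*875747/170392 = 4928 - 875747/170392 = 838816029/170392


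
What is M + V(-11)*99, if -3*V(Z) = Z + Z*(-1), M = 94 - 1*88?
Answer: 6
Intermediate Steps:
M = 6 (M = 94 - 88 = 6)
V(Z) = 0 (V(Z) = -(Z + Z*(-1))/3 = -(Z - Z)/3 = -⅓*0 = 0)
M + V(-11)*99 = 6 + 0*99 = 6 + 0 = 6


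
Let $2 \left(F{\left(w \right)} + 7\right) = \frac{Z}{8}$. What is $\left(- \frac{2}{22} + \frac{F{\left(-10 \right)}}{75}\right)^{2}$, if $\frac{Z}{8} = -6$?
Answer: $\frac{1369}{27225} \approx 0.050285$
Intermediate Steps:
$Z = -48$ ($Z = 8 \left(-6\right) = -48$)
$F{\left(w \right)} = -10$ ($F{\left(w \right)} = -7 + \frac{\left(-48\right) \frac{1}{8}}{2} = -7 + \frac{1}{2} \left(-6\right) = -7 - 3 = -10$)
$\left(- \frac{2}{22} + \frac{F{\left(-10 \right)}}{75}\right)^{2} = \left(- \frac{2}{22} - \frac{10}{75}\right)^{2} = \left(\left(-2\right) \frac{1}{22} - \frac{2}{15}\right)^{2} = \left(- \frac{1}{11} - \frac{2}{15}\right)^{2} = \left(- \frac{37}{165}\right)^{2} = \frac{1369}{27225}$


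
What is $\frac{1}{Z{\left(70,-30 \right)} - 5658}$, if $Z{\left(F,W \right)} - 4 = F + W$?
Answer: $- \frac{1}{5614} \approx -0.00017813$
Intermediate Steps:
$Z{\left(F,W \right)} = 4 + F + W$ ($Z{\left(F,W \right)} = 4 + \left(F + W\right) = 4 + F + W$)
$\frac{1}{Z{\left(70,-30 \right)} - 5658} = \frac{1}{\left(4 + 70 - 30\right) - 5658} = \frac{1}{44 - 5658} = \frac{1}{-5614} = - \frac{1}{5614}$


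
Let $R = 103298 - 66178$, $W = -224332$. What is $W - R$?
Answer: $-261452$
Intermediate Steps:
$R = 37120$ ($R = 103298 - 66178 = 37120$)
$W - R = -224332 - 37120 = -261452$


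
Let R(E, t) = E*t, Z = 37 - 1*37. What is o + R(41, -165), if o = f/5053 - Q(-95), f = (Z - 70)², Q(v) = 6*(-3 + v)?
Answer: -31207481/5053 ≈ -6176.0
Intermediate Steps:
Q(v) = -18 + 6*v
Z = 0 (Z = 37 - 37 = 0)
f = 4900 (f = (0 - 70)² = (-70)² = 4900)
o = 2976064/5053 (o = 4900/5053 - (-18 + 6*(-95)) = 4900*(1/5053) - (-18 - 570) = 4900/5053 - 1*(-588) = 4900/5053 + 588 = 2976064/5053 ≈ 588.97)
o + R(41, -165) = 2976064/5053 + 41*(-165) = 2976064/5053 - 6765 = -31207481/5053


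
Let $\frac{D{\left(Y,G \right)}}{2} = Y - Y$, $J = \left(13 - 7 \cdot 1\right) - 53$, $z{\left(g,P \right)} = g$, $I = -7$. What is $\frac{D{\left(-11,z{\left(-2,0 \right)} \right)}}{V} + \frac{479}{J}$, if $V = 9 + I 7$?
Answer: $- \frac{479}{47} \approx -10.191$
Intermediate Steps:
$V = -40$ ($V = 9 - 49 = -40$)
$J = -47$ ($J = \left(13 - 7\right) - 53 = 6 - 53 = -47$)
$D{\left(Y,G \right)} = 0$ ($D{\left(Y,G \right)} = 2 \left(Y - Y\right) = 2 \cdot 0 = 0$)
$\frac{D{\left(-11,z{\left(-2,0 \right)} \right)}}{V} + \frac{479}{J} = \frac{0}{-40} + \frac{479}{-47} = 0 \left(- \frac{1}{40}\right) + 479 \left(- \frac{1}{47}\right) = 0 - \frac{479}{47} = - \frac{479}{47}$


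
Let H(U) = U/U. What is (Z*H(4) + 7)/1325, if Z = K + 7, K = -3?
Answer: 11/1325 ≈ 0.0083019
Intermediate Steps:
H(U) = 1
Z = 4 (Z = -3 + 7 = 4)
(Z*H(4) + 7)/1325 = (4*1 + 7)/1325 = (4 + 7)*(1/1325) = 11*(1/1325) = 11/1325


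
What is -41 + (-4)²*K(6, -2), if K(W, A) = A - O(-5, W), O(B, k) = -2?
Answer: -41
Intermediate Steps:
K(W, A) = 2 + A (K(W, A) = A - 1*(-2) = A + 2 = 2 + A)
-41 + (-4)²*K(6, -2) = -41 + (-4)²*(2 - 2) = -41 + 16*0 = -41 + 0 = -41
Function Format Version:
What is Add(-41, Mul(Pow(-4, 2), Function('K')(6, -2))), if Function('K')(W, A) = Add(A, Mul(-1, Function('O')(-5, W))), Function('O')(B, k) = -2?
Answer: -41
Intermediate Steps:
Function('K')(W, A) = Add(2, A) (Function('K')(W, A) = Add(A, Mul(-1, -2)) = Add(A, 2) = Add(2, A))
Add(-41, Mul(Pow(-4, 2), Function('K')(6, -2))) = Add(-41, Mul(Pow(-4, 2), Add(2, -2))) = Add(-41, Mul(16, 0)) = Add(-41, 0) = -41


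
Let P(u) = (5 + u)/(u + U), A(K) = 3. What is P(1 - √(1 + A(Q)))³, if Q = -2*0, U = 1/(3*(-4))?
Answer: -110592/2197 ≈ -50.338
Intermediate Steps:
U = -1/12 (U = 1/(-12) = -1/12 ≈ -0.083333)
Q = 0
P(u) = (5 + u)/(-1/12 + u) (P(u) = (5 + u)/(u - 1/12) = (5 + u)/(-1/12 + u))
P(1 - √(1 + A(Q)))³ = (12*(5 + (1 - √(1 + 3)))/(-1 + 12*(1 - √(1 + 3))))³ = (12*(5 + (1 - √4))/(-1 + 12*(1 - √4)))³ = (12*(5 + (1 - 1*2))/(-1 + 12*(1 - 1*2)))³ = (12*(5 + (1 - 2))/(-1 + 12*(1 - 2)))³ = (12*(5 - 1)/(-1 + 12*(-1)))³ = (12*4/(-1 - 12))³ = (12*4/(-13))³ = (12*(-1/13)*4)³ = (-48/13)³ = -110592/2197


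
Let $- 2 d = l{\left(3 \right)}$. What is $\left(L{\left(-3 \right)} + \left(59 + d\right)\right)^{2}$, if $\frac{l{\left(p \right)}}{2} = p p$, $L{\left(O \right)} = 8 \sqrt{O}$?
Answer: $2308 + 800 i \sqrt{3} \approx 2308.0 + 1385.6 i$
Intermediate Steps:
$l{\left(p \right)} = 2 p^{2}$ ($l{\left(p \right)} = 2 p p = 2 p^{2}$)
$d = -9$ ($d = - \frac{2 \cdot 3^{2}}{2} = - \frac{2 \cdot 9}{2} = \left(- \frac{1}{2}\right) 18 = -9$)
$\left(L{\left(-3 \right)} + \left(59 + d\right)\right)^{2} = \left(8 \sqrt{-3} + \left(59 - 9\right)\right)^{2} = \left(8 i \sqrt{3} + 50\right)^{2} = \left(50 + 8 i \sqrt{3}\right)^{2}$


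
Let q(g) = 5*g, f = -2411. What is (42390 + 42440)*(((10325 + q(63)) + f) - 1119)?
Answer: 603141300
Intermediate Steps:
(42390 + 42440)*(((10325 + q(63)) + f) - 1119) = (42390 + 42440)*(((10325 + 5*63) - 2411) - 1119) = 84830*(((10325 + 315) - 2411) - 1119) = 84830*((10640 - 2411) - 1119) = 84830*(8229 - 1119) = 84830*7110 = 603141300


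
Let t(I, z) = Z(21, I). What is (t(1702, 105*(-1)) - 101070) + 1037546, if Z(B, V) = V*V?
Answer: 3833280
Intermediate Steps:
Z(B, V) = V²
t(I, z) = I²
(t(1702, 105*(-1)) - 101070) + 1037546 = (1702² - 101070) + 1037546 = (2896804 - 101070) + 1037546 = 2795734 + 1037546 = 3833280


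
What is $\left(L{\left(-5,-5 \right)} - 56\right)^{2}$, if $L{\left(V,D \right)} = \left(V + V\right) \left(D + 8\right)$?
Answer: $7396$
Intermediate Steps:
$L{\left(V,D \right)} = 2 V \left(8 + D\right)$
$\left(L{\left(-5,-5 \right)} - 56\right)^{2} = \left(2 \left(-5\right) \left(8 - 5\right) - 56\right)^{2} = \left(2 \left(-5\right) 3 - 56\right)^{2} = \left(-30 - 56\right)^{2} = \left(-86\right)^{2} = 7396$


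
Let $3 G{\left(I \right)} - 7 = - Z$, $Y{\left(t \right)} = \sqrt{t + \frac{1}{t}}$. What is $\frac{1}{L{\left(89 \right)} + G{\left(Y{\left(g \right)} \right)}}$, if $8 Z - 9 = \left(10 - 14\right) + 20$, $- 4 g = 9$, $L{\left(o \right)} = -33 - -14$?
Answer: $- \frac{24}{425} \approx -0.056471$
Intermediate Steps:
$L{\left(o \right)} = -19$ ($L{\left(o \right)} = -33 + 14 = -19$)
$g = - \frac{9}{4}$ ($g = \left(- \frac{1}{4}\right) 9 = - \frac{9}{4} \approx -2.25$)
$Z = \frac{25}{8}$ ($Z = \frac{9}{8} + \frac{\left(10 - 14\right) + 20}{8} = \frac{9}{8} + \frac{-4 + 20}{8} = \frac{9}{8} + \frac{1}{8} \cdot 16 = \frac{9}{8} + 2 = \frac{25}{8} \approx 3.125$)
$G{\left(I \right)} = \frac{31}{24}$ ($G{\left(I \right)} = \frac{7}{3} + \frac{\left(-1\right) \frac{25}{8}}{3} = \frac{7}{3} + \frac{1}{3} \left(- \frac{25}{8}\right) = \frac{7}{3} - \frac{25}{24} = \frac{31}{24}$)
$\frac{1}{L{\left(89 \right)} + G{\left(Y{\left(g \right)} \right)}} = \frac{1}{-19 + \frac{31}{24}} = \frac{1}{- \frac{425}{24}} = - \frac{24}{425}$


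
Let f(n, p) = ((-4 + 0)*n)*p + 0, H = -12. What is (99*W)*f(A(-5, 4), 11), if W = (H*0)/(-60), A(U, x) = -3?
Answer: 0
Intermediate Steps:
f(n, p) = -4*n*p (f(n, p) = (-4*n)*p + 0 = -4*n*p + 0 = -4*n*p)
W = 0 (W = -12*0/(-60) = 0*(-1/60) = 0)
(99*W)*f(A(-5, 4), 11) = (99*0)*(-4*(-3)*11) = 0*132 = 0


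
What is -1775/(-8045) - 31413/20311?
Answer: -43333112/32680399 ≈ -1.3260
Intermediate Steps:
-1775/(-8045) - 31413/20311 = -1775*(-1/8045) - 31413*1/20311 = 355/1609 - 31413/20311 = -43333112/32680399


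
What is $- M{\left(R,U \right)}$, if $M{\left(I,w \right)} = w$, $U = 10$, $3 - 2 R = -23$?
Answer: $-10$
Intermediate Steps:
$R = 13$ ($R = \frac{3}{2} - - \frac{23}{2} = \frac{3}{2} + \frac{23}{2} = 13$)
$- M{\left(R,U \right)} = \left(-1\right) 10 = -10$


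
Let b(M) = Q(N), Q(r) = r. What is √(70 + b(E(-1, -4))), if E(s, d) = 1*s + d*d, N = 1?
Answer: √71 ≈ 8.4261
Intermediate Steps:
E(s, d) = s + d²
b(M) = 1
√(70 + b(E(-1, -4))) = √(70 + 1) = √71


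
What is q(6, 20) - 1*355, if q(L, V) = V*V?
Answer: 45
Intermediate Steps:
q(L, V) = V**2
q(6, 20) - 1*355 = 20**2 - 1*355 = 400 - 355 = 45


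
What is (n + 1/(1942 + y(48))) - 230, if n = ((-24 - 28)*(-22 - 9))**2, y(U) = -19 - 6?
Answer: 4980967939/1917 ≈ 2.5983e+6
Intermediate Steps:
y(U) = -25
n = 2598544 (n = (-52*(-31))**2 = 1612**2 = 2598544)
(n + 1/(1942 + y(48))) - 230 = (2598544 + 1/(1942 - 25)) - 230 = (2598544 + 1/1917) - 230 = 4981408849/1917 - 230 = 4980967939/1917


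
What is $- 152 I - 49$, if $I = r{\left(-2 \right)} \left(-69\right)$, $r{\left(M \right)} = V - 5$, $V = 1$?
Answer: $-42001$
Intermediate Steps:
$r{\left(M \right)} = -4$ ($r{\left(M \right)} = 1 - 5 = -4$)
$I = 276$ ($I = \left(-4\right) \left(-69\right) = 276$)
$- 152 I - 49 = \left(-152\right) 276 - 49 = -41952 - 49 = -42001$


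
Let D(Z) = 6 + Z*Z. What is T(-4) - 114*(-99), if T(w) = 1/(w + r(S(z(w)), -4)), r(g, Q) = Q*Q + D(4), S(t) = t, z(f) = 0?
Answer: 383725/34 ≈ 11286.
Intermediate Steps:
D(Z) = 6 + Z²
r(g, Q) = 22 + Q² (r(g, Q) = Q*Q + (6 + 4²) = Q² + (6 + 16) = Q² + 22 = 22 + Q²)
T(w) = 1/(38 + w) (T(w) = 1/(w + (22 + (-4)²)) = 1/(w + (22 + 16)) = 1/(w + 38) = 1/(38 + w))
T(-4) - 114*(-99) = 1/(38 - 4) - 114*(-99) = 1/34 + 11286 = 383725/34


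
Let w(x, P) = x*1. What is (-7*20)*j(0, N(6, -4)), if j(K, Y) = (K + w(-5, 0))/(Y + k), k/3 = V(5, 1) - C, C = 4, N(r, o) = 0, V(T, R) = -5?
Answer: -700/27 ≈ -25.926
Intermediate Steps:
w(x, P) = x
k = -27 (k = 3*(-5 - 1*4) = 3*(-5 - 4) = 3*(-9) = -27)
j(K, Y) = (-5 + K)/(-27 + Y) (j(K, Y) = (K - 5)/(Y - 27) = (-5 + K)/(-27 + Y))
(-7*20)*j(0, N(6, -4)) = (-7*20)*((-5 + 0)/(-27 + 0)) = -140*(-5)/(-27) = -(-140)*(-5)/27 = -140*5/27 = -700/27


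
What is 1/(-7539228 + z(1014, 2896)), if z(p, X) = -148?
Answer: -1/7539376 ≈ -1.3264e-7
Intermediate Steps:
1/(-7539228 + z(1014, 2896)) = 1/(-7539228 - 148) = 1/(-7539376) = -1/7539376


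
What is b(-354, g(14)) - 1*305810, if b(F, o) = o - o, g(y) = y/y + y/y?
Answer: -305810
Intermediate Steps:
g(y) = 2 (g(y) = 1 + 1 = 2)
b(F, o) = 0
b(-354, g(14)) - 1*305810 = 0 - 1*305810 = 0 - 305810 = -305810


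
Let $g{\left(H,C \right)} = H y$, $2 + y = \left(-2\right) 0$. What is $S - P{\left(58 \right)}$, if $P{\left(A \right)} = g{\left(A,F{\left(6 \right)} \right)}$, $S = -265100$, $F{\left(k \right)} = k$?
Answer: $-264984$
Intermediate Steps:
$y = -2$ ($y = -2 - 0 = -2 + 0 = -2$)
$g{\left(H,C \right)} = - 2 H$ ($g{\left(H,C \right)} = H \left(-2\right) = - 2 H$)
$P{\left(A \right)} = - 2 A$
$S - P{\left(58 \right)} = -265100 - \left(-2\right) 58 = -265100 - -116 = -265100 + 116 = -264984$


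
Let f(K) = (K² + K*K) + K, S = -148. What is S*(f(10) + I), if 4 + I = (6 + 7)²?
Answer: -55500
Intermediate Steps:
I = 165 (I = -4 + (6 + 7)² = -4 + 13² = -4 + 169 = 165)
f(K) = K + 2*K² (f(K) = (K² + K²) + K = 2*K² + K = K + 2*K²)
S*(f(10) + I) = -148*(10*(1 + 2*10) + 165) = -148*(10*(1 + 20) + 165) = -148*(10*21 + 165) = -148*(210 + 165) = -148*375 = -55500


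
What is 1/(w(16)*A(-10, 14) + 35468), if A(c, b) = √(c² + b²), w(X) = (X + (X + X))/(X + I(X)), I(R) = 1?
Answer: 2562563/90888813988 - 102*√74/22722203497 ≈ 2.8156e-5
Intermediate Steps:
w(X) = 3*X/(1 + X) (w(X) = (X + (X + X))/(X + 1) = (X + 2*X)/(1 + X) = (3*X)/(1 + X) = 3*X/(1 + X))
A(c, b) = √(b² + c²)
1/(w(16)*A(-10, 14) + 35468) = 1/((3*16/(1 + 16))*√(14² + (-10)²) + 35468) = 1/((3*16/17)*√(196 + 100) + 35468) = 1/((3*16*(1/17))*√296 + 35468) = 1/(48*(2*√74)/17 + 35468) = 1/(96*√74/17 + 35468) = 1/(35468 + 96*√74/17)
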